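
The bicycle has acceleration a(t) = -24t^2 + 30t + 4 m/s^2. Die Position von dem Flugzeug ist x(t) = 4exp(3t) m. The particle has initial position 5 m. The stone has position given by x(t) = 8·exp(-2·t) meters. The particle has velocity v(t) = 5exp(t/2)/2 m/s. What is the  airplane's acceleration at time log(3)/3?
Starting from position x(t) = 4·exp(3·t), we take 2 derivatives. Differentiating position, we get velocity: v(t) = 12·exp(3·t). Taking d/dt of v(t), we find a(t) = 36·exp(3·t). We have acceleration a(t) = 36·exp(3·t). Substituting t = log(3)/3: a(log(3)/3) = 108.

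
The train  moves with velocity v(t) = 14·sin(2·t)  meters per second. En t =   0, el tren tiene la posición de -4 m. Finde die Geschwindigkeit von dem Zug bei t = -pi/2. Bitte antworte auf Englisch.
We have velocity v(t) = 14·sin(2·t). Substituting t = -pi/2: v(-pi/2) = 0.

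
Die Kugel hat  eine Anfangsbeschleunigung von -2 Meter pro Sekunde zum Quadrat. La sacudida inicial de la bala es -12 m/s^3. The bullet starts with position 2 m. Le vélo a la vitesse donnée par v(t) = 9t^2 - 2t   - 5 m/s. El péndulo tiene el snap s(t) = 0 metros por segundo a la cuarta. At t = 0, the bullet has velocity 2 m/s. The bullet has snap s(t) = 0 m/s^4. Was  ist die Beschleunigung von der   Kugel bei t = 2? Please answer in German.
Wir müssen das Integral unserer Gleichung für den Snap s(t) = 0 2-mal finden. Das Integral von dem Snap ist der Ruck. Mit j(0) = -12 erhalten wir j(t) = -12. Mit ∫j(t)dt und Anwendung von a(0) = -2, finden wir a(t) = -12·t - 2. Wir haben die Beschleunigung a(t) = -12·t - 2. Durch Einsetzen von t = 2: a(2) = -26.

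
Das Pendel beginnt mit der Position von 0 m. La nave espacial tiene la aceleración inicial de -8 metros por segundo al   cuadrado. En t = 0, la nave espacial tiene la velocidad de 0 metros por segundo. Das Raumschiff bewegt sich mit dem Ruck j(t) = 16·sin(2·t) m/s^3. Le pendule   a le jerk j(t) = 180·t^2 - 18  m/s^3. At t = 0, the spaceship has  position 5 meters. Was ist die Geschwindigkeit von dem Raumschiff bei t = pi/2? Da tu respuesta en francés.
Nous devons intégrer notre équation du jerk j(t) = 16·sin(2·t) 2 fois. La primitive du jerk est l'accélération. En utilisant a(0) = -8, nous obtenons a(t) = -8·cos(2·t). En prenant ∫a(t)dt et en appliquant v(0) = 0, nous trouvons v(t) = -4·sin(2·t). De l'équation de la vitesse v(t) = -4·sin(2·t), nous substituons t = pi/2 pour obtenir v = 0.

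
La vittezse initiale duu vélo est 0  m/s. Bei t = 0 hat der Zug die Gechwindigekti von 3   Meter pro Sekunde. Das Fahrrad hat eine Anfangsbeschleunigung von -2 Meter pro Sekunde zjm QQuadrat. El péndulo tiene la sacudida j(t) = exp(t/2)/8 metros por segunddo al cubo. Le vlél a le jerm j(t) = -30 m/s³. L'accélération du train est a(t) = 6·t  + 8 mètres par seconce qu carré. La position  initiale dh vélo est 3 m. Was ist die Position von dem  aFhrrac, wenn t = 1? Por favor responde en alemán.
Um dies zu lösen, müssen wir 3 Stammfunktionen unserer Gleichung für den Ruck j(t) = -30 finden. Mit ∫j(t)dt und Anwendung von a(0) = -2, finden wir a(t) = -30·t - 2. Durch Integration von der Beschleunigung und Verwendung der Anfangsbedingung v(0) = 0, erhalten wir v(t) = t·(-15·t - 2). Durch Integration von der Geschwindigkeit und Verwendung der Anfangsbedingung x(0) = 3, erhalten wir x(t) = -5·t^3 - t^2 + 3. Mit x(t) = -5·t^3 - t^2 + 3 und Einsetzen von t = 1, finden wir x = -3.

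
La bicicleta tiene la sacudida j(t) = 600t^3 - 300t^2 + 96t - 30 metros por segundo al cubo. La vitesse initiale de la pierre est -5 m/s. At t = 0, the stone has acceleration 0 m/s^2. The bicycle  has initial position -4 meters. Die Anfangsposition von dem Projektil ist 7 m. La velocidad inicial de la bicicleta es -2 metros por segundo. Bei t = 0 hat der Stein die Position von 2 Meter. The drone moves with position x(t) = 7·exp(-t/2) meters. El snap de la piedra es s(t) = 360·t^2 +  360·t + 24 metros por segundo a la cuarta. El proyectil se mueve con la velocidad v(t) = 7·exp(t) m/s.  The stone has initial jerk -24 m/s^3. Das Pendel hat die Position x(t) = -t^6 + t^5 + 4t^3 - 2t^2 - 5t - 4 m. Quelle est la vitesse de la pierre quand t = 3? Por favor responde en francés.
Pour résoudre ceci, nous devons prendre 3 intégrales de notre équation du snap s(t) = 360·t^2 + 360·t + 24. En prenant ∫s(t)dt et en appliquant j(0) = -24, nous trouvons j(t) = 120·t^3 + 180·t^2 + 24·t - 24. En prenant ∫j(t)dt et en appliquant a(0) = 0, nous trouvons a(t) = 6·t·(5·t^3 + 10·t^2 + 2·t - 4). En intégrant l'accélération et en utilisant la condition initiale v(0) = -5, nous obtenons v(t) = 6·t^5 + 15·t^4 + 4·t^3 - 12·t^2 - 5. En utilisant v(t) = 6·t^5 + 15·t^4 + 4·t^3 - 12·t^2 - 5 et en substituant t = 3, nous trouvons v = 2668.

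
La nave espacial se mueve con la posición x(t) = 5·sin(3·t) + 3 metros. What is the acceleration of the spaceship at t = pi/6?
We must differentiate our position equation x(t) = 5·sin(3·t) + 3 2 times. Taking d/dt of x(t), we find v(t) = 15·cos(3·t). Differentiating velocity, we get acceleration: a(t) = -45·sin(3·t). Using a(t) = -45·sin(3·t) and substituting t = pi/6, we find a = -45.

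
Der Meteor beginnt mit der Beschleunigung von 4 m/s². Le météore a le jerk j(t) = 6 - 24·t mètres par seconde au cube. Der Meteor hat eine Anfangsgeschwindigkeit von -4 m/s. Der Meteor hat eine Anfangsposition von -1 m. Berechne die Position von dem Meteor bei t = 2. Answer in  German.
Um dies zu lösen, müssen wir 3 Stammfunktionen unserer Gleichung für den Ruck j(t) = 6 - 24·t finden. Durch Integration von dem Ruck und Verwendung der Anfangsbedingung a(0) = 4, erhalten wir a(t) = -12·t^2 + 6·t + 4. Durch Integration von der Beschleunigung und Verwendung der Anfangsbedingung v(0) = -4, erhalten wir v(t) = -4·t^3 + 3·t^2 + 4·t - 4. Das Integral von der Geschwindigkeit, mit x(0) = -1, ergibt die Position: x(t) = -t^4 + t^3 + 2·t^2 - 4·t - 1. Mit x(t) = -t^4 + t^3 + 2·t^2 - 4·t - 1 und Einsetzen von t = 2, finden wir x = -9.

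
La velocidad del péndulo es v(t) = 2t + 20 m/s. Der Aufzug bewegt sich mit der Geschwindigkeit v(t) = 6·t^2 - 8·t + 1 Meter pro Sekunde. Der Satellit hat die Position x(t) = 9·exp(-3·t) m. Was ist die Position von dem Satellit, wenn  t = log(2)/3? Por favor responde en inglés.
Using x(t) = 9·exp(-3·t) and substituting t = log(2)/3, we find x = 9/2.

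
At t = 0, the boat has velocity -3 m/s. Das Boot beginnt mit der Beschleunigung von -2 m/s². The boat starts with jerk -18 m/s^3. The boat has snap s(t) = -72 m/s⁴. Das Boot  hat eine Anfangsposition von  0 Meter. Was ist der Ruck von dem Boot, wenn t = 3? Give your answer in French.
Nous devons trouver l'intégrale de notre équation du snap s(t) = -72 1 fois. La primitive du snap est le jerk. En utilisant j(0) = -18, nous obtenons j(t) = -72·t - 18. En utilisant j(t) = -72·t - 18 et en substituant t = 3, nous trouvons j = -234.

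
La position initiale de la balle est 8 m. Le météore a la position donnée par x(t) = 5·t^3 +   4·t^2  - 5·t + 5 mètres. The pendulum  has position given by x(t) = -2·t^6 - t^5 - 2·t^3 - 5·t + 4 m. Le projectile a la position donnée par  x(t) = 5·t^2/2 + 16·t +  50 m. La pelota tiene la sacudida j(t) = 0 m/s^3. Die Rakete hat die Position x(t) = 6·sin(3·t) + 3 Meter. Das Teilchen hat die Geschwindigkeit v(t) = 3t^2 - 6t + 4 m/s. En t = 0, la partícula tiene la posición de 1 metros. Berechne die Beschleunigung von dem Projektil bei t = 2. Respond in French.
Pour résoudre ceci, nous devons prendre 2 dérivées de notre équation de la position x(t) = 5·t^2/2 + 16·t + 50. En prenant d/dt de x(t), nous trouvons v(t) = 5·t + 16. La dérivée de la vitesse donne l'accélération: a(t) = 5. En utilisant a(t) = 5 et en substituant t = 2, nous trouvons a = 5.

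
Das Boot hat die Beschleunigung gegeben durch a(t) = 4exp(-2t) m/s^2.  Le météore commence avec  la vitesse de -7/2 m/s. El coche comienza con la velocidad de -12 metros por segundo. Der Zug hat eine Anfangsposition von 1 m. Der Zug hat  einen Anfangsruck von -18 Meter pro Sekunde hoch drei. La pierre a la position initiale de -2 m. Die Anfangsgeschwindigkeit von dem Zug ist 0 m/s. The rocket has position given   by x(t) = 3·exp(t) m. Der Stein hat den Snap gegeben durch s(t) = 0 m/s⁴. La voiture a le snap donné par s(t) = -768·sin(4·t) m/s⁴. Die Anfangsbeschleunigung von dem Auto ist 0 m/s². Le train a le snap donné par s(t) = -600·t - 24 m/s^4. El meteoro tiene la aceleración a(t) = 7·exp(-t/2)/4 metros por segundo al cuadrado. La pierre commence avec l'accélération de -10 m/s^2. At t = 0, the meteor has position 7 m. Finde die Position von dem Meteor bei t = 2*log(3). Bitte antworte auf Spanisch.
Necesitamos integrar nuestra ecuación de la aceleración a(t) = 7·exp(-t/2)/4 2 veces. La integral de la aceleración, con v(0) = -7/2, da la velocidad: v(t) = -7·exp(-t/2)/2. La antiderivada de la velocidad es la posición. Usando x(0) = 7, obtenemos x(t) = 7·exp(-t/2). De la ecuación de la posición x(t) = 7·exp(-t/2), sustituimos t = 2*log(3) para obtener x = 7/3.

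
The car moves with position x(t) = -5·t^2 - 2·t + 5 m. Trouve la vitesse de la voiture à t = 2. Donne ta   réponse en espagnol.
Debemos derivar nuestra ecuación de la posición x(t) = -5·t^2 - 2·t + 5 1 vez. Tomando d/dt de x(t), encontramos v(t) = -10·t - 2. Usando v(t) = -10·t - 2 y sustituyendo t = 2, encontramos v = -22.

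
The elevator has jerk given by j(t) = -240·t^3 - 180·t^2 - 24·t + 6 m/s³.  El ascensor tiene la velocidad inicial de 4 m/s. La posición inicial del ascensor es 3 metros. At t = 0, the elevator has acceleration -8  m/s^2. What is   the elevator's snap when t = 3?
To solve this, we need to take 1 derivative of our jerk equation j(t) = -240·t^3 - 180·t^2 - 24·t + 6. Differentiating jerk, we get snap: s(t) = -720·t^2 - 360·t - 24. Using s(t) = -720·t^2 - 360·t - 24 and substituting t = 3, we find s = -7584.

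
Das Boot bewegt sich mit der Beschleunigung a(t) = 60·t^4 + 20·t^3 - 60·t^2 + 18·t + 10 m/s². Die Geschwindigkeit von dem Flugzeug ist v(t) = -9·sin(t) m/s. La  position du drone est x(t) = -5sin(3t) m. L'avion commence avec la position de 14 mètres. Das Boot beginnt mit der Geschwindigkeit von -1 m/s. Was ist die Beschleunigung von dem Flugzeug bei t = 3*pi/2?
Wir müssen unsere Gleichung für die Geschwindigkeit v(t) = -9·sin(t) 1-mal ableiten. Die Ableitung von der Geschwindigkeit ergibt die Beschleunigung: a(t) = -9·cos(t). Mit a(t) = -9·cos(t) und Einsetzen von t = 3*pi/2, finden wir a = 0.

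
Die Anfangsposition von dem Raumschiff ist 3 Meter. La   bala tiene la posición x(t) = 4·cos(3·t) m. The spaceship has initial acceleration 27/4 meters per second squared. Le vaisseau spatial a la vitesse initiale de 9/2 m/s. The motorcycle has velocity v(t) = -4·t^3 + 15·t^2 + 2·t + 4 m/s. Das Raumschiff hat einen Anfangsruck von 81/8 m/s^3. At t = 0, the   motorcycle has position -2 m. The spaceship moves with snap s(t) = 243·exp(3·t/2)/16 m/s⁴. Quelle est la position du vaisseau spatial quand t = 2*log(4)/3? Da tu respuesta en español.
Para resolver esto, necesitamos tomar 4 integrales de nuestra ecuación del snap s(t) = 243·exp(3·t/2)/16. Tomando ∫s(t)dt y aplicando j(0) = 81/8, encontramos j(t) = 81·exp(3·t/2)/8. Integrando la sacudida y usando la condición inicial a(0) = 27/4, obtenemos a(t) = 27·exp(3·t/2)/4. Tomando ∫a(t)dt y aplicando v(0) = 9/2, encontramos v(t) = 9·exp(3·t/2)/2. La antiderivada de la velocidad es la posición. Usando x(0) = 3, obtenemos x(t) = 3·exp(3·t/2). Usando x(t) = 3·exp(3·t/2) y sustituyendo t = 2*log(4)/3, encontramos x = 12.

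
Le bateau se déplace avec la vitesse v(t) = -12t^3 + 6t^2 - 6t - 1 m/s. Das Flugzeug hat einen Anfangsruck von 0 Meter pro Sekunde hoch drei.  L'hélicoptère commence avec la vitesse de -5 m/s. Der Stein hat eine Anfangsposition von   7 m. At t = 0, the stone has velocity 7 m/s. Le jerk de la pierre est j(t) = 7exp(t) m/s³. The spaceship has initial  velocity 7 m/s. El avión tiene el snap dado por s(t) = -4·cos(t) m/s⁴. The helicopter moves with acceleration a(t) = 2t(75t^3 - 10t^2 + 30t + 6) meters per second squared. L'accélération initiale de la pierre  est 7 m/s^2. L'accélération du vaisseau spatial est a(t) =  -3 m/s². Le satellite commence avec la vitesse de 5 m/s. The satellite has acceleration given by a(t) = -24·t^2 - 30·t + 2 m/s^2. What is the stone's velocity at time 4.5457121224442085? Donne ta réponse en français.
Nous devons intégrer notre équation du jerk j(t) = 7·exp(t) 2 fois. L'intégrale du jerk est l'accélération. En utilisant a(0) = 7, nous obtenons a(t) = 7·exp(t). La primitive de l'accélération, avec v(0) = 7, donne la vitesse: v(t) = 7·exp(t). De l'équation de la vitesse v(t) = 7·exp(t), nous substituons t = 4.5457121224442085 pour obtenir v = 659.592533907221.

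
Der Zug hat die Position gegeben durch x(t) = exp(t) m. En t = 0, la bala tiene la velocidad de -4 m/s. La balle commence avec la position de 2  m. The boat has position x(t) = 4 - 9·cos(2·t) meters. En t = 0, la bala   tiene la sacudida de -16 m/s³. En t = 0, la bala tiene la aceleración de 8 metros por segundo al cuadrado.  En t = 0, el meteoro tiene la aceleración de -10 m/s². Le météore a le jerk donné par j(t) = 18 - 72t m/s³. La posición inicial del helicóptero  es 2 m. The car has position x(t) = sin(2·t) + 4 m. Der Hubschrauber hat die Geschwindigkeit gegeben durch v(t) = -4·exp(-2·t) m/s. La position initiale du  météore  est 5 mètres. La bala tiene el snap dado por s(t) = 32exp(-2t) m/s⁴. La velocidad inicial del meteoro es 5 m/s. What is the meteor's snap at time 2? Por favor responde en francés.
Pour résoudre ceci, nous devons prendre 1 dérivée de notre équation du jerk j(t) = 18 - 72·t. En dérivant le jerk, nous obtenons le snap: s(t) = -72. De l'équation du snap s(t) = -72, nous substituons t = 2 pour obtenir s = -72.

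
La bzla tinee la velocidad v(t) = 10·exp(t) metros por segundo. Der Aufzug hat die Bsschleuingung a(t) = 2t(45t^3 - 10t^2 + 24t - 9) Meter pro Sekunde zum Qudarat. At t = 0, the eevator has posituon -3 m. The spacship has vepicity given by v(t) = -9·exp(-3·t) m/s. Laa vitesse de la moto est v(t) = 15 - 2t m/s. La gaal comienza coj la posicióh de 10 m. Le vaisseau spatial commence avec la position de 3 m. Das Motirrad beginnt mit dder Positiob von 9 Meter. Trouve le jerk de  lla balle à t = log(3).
Nous devons dériver notre équation de la vitesse v(t) = 10·exp(t) 2 fois. En dérivant la vitesse, nous obtenons l'accélération: a(t) = 10·exp(t). En dérivant l'accélération, nous obtenons le jerk: j(t) = 10·exp(t). En utilisant j(t) = 10·exp(t) et en substituant t = log(3), nous trouvons j = 30.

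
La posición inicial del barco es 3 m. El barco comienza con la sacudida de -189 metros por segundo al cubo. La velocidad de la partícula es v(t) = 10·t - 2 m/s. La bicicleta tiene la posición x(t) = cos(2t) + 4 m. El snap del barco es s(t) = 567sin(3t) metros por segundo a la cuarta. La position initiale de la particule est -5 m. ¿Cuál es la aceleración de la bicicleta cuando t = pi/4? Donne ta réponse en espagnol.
Para resolver esto, necesitamos tomar 2 derivadas de nuestra ecuación de la posición x(t) = cos(2·t) + 4. La derivada de la posición da la velocidad: v(t) = -2·sin(2·t). La derivada de la velocidad da la aceleración: a(t) = -4·cos(2·t). Tenemos la aceleración a(t) = -4·cos(2·t). Sustituyendo t = pi/4: a(pi/4) = 0.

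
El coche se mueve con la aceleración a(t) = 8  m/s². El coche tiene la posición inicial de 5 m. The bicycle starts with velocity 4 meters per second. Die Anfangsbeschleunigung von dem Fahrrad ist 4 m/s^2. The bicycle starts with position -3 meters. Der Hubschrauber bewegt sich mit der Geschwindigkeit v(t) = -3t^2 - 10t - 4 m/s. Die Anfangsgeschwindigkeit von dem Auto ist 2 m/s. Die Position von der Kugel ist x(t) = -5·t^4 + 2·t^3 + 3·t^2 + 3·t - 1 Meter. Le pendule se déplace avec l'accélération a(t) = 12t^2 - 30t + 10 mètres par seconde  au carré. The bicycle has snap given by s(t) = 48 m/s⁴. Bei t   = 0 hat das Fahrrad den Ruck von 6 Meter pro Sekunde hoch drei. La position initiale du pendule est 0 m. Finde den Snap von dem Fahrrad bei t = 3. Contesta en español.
De la ecuación del snap s(t) = 48, sustituimos t = 3 para obtener s = 48.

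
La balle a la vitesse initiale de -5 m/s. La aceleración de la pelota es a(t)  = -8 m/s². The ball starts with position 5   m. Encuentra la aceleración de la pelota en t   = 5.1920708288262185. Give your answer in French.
De l'équation de l'accélération a(t) = -8, nous substituons t = 5.1920708288262185 pour obtenir a = -8.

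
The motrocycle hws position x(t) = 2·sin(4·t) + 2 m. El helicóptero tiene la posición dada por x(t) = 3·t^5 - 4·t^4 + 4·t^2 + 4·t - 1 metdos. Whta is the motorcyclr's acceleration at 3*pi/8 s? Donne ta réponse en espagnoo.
Para resolver esto, necesitamos tomar 2 derivadas de nuestra ecuación de la posición x(t) = 2·sin(4·t) + 2. Tomando d/dt de x(t), encontramos v(t) = 8·cos(4·t). Tomando d/dt de v(t), encontramos a(t) = -32·sin(4·t). Tenemos la aceleración a(t) = -32·sin(4·t). Sustituyendo t = 3*pi/8: a(3*pi/8) = 32.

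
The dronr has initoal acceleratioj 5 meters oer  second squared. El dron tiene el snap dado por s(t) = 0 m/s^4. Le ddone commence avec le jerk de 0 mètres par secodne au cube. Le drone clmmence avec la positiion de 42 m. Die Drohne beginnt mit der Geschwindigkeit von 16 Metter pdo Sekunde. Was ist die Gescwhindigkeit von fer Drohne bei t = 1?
Wir müssen unsere Gleichung für den Snap s(t) = 0 3-mal integrieren. Das Integral von dem Snap, mit j(0) = 0, ergibt den Ruck: j(t) = 0. Mit ∫j(t)dt und Anwendung von a(0) = 5, finden wir a(t) = 5. Mit ∫a(t)dt und Anwendung von v(0) = 16, finden wir v(t) = 5·t + 16. Wir haben die Geschwindigkeit v(t) = 5·t + 16. Durch Einsetzen von t = 1: v(1) = 21.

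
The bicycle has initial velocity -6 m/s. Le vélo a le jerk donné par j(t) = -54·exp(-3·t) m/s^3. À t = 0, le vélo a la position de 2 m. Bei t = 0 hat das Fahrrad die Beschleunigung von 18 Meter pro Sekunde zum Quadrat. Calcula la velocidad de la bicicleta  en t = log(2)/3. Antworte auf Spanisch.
Debemos encontrar la antiderivada de nuestra ecuación de la sacudida j(t) = -54·exp(-3·t) 2 veces. La integral de la sacudida, con a(0) = 18, da la aceleración: a(t) = 18·exp(-3·t). La antiderivada de la aceleración es la velocidad. Usando v(0) = -6, obtenemos v(t) = -6·exp(-3·t). De la ecuación de la velocidad v(t) = -6·exp(-3·t), sustituimos t = log(2)/3 para obtener v = -3.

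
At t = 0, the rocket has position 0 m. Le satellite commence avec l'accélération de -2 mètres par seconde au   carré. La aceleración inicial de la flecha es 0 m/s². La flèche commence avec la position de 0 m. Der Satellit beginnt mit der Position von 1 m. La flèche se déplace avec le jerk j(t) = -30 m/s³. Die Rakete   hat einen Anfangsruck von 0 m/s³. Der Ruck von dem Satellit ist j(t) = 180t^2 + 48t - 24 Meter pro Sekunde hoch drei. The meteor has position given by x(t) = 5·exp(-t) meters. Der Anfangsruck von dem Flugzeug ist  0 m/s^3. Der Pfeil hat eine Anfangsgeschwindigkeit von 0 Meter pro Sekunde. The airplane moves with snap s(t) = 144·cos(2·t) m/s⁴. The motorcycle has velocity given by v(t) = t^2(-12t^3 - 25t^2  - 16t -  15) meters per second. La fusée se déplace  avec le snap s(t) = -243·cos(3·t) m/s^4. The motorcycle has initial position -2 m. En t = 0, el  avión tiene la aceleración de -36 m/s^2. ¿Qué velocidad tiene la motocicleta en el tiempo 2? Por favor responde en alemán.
Mit v(t) = t^2·(-12·t^3 - 25·t^2 - 16·t - 15) und Einsetzen von t = 2, finden wir v = -972.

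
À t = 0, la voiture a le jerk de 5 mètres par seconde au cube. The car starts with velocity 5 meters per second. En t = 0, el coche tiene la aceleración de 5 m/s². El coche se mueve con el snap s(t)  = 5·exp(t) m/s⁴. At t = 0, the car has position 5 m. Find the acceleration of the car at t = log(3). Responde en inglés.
To find the answer, we compute 2 integrals of s(t) = 5·exp(t). Integrating snap and using the initial condition j(0) = 5, we get j(t) = 5·exp(t). Integrating jerk and using the initial condition a(0) = 5, we get a(t) = 5·exp(t). We have acceleration a(t) = 5·exp(t). Substituting t = log(3): a(log(3)) = 15.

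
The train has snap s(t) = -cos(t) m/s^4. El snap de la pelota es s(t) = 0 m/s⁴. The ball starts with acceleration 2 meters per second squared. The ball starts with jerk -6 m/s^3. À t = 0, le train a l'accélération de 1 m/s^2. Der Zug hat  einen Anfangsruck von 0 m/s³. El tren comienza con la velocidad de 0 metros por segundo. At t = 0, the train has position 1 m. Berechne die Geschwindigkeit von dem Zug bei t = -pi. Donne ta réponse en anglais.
To solve this, we need to take 3 antiderivatives of our snap equation s(t) = -cos(t). The integral of snap is jerk. Using j(0) = 0, we get j(t) = -sin(t). The integral of jerk, with a(0) = 1, gives acceleration: a(t) = cos(t). The integral of acceleration is velocity. Using v(0) = 0, we get v(t) = sin(t). We have velocity v(t) = sin(t). Substituting t = -pi: v(-pi) = 0.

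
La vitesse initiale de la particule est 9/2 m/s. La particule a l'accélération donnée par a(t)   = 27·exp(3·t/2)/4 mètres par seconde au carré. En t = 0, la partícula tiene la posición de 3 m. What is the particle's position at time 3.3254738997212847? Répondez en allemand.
Ausgehend von der Beschleunigung a(t) = 27·exp(3·t/2)/4, nehmen wir 2 Stammfunktionen. Durch Integration von der Beschleunigung und Verwendung der Anfangsbedingung v(0) = 9/2, erhalten wir v(t) = 9·exp(3·t/2)/2. Mit ∫v(t)dt und Anwendung von x(0) = 3, finden wir x(t) = 3·exp(3·t/2). Mit x(t) = 3·exp(3·t/2) und Einsetzen von t = 3.3254738997212847, finden wir x = 440.021301504214.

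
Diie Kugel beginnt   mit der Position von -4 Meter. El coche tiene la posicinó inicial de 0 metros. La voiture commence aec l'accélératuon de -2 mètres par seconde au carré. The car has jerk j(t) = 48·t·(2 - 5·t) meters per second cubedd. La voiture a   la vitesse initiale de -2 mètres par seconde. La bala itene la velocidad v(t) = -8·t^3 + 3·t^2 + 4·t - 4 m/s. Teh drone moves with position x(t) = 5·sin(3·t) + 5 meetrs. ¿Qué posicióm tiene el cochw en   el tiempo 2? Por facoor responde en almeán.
Wir müssen unsere Gleichung für den Ruck j(t) = 48·t·(2 - 5·t) 3-mal integrieren. Durch Integration von dem Ruck und Verwendung der Anfangsbedingung a(0) = -2, erhalten wir a(t) = -80·t^3 + 48·t^2 - 2. Mit ∫a(t)dt und Anwendung von v(0) = -2, finden wir v(t) = -20·t^4 + 16·t^3 - 2·t - 2. Die Stammfunktion von der Geschwindigkeit, mit x(0) = 0, ergibt die Position: x(t) = -4·t^5 + 4·t^4 - t^2 - 2·t. Aus der Gleichung für die Position x(t) = -4·t^5 + 4·t^4 - t^2 - 2·t, setzen wir t = 2 ein und erhalten x = -72.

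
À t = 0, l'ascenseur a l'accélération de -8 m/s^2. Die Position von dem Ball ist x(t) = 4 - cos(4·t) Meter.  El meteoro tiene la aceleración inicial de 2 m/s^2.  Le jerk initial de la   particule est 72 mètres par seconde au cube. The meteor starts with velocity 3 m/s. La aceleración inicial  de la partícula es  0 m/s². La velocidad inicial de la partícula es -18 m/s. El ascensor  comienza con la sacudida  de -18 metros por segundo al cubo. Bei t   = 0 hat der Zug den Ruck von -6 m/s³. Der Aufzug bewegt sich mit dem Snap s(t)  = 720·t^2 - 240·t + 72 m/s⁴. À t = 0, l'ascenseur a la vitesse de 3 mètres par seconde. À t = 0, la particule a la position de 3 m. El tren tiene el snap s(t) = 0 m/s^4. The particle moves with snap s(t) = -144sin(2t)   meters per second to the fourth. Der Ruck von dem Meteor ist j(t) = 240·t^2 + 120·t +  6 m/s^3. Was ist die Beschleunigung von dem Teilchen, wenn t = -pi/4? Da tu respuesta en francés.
Nous devons intégrer notre équation du snap s(t) = -144·sin(2·t) 2 fois. En prenant ∫s(t)dt et en appliquant j(0) = 72, nous trouvons j(t) = 72·cos(2·t). L'intégrale du jerk est l'accélération. En utilisant a(0) = 0, nous obtenons a(t) = 36·sin(2·t). De l'équation de l'accélération a(t) = 36·sin(2·t), nous substituons t = -pi/4 pour obtenir a = -36.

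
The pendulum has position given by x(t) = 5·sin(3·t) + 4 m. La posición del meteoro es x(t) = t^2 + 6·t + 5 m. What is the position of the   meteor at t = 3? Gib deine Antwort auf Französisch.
En utilisant x(t) = t^2 + 6·t + 5 et en substituant t = 3, nous trouvons x = 32.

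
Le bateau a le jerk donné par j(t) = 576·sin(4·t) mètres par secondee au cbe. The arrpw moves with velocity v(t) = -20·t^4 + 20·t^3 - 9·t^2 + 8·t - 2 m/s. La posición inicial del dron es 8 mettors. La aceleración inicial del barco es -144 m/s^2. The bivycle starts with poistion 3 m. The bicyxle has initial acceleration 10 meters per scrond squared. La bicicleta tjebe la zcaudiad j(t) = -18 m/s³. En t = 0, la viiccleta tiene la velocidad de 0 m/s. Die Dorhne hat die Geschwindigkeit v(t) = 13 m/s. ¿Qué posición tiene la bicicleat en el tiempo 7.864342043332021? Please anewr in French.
En partant du jerk j(t) = -18, nous prenons 3 primitives. La primitive du jerk est l'accélération. En utilisant a(0) = 10, nous obtenons a(t) = 10 - 18·t. En intégrant l'accélération et en utilisant la condition initiale v(0) = 0, nous obtenons v(t) = t·(10 - 9·t). L'intégrale de la vitesse, avec x(0) = 3, donne la position: x(t) = -3·t^3 + 5·t^2 + 3. Nous avons la position x(t) = -3·t^3 + 5·t^2 + 3. En substituant t = 7.864342043332021: x(7.864342043332021) = -1146.93917036039.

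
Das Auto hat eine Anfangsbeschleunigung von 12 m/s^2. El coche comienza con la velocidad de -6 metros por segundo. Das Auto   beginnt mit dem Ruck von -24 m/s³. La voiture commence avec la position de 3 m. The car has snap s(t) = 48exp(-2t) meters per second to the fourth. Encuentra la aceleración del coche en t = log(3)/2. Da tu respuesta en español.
Necesitamos integrar nuestra ecuación del snap s(t) = 48·exp(-2·t) 2 veces. La antiderivada del snap, con j(0) = -24, da la sacudida: j(t) = -24·exp(-2·t). Tomando ∫j(t)dt y aplicando a(0) = 12, encontramos a(t) = 12·exp(-2·t). Tenemos la aceleración a(t) = 12·exp(-2·t). Sustituyendo t = log(3)/2: a(log(3)/2) = 4.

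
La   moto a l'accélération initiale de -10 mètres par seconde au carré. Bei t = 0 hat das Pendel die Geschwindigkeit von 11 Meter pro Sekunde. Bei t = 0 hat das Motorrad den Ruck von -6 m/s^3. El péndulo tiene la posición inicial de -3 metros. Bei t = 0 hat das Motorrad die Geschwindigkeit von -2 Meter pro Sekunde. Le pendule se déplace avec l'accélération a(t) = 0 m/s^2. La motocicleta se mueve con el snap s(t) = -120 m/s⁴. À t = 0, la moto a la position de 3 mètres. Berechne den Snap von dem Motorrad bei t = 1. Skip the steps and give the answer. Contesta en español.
En t = 1, s = -120.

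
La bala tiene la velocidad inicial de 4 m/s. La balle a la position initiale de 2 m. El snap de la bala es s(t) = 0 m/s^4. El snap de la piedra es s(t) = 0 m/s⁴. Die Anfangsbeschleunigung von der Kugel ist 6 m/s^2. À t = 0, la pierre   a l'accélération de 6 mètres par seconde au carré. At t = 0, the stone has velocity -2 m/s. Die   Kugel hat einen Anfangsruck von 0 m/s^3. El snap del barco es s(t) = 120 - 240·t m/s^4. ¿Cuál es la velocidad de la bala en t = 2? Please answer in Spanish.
Partiendo del snap s(t) = 0, tomamos 3 antiderivadas. La integral del snap, con j(0) = 0, da la sacudida: j(t) = 0. La antiderivada de la sacudida, con a(0) = 6, da la aceleración: a(t) = 6. La antiderivada de la aceleración es la velocidad. Usando v(0) = 4, obtenemos v(t) = 6·t + 4. Tenemos la velocidad v(t) = 6·t + 4. Sustituyendo t = 2: v(2) = 16.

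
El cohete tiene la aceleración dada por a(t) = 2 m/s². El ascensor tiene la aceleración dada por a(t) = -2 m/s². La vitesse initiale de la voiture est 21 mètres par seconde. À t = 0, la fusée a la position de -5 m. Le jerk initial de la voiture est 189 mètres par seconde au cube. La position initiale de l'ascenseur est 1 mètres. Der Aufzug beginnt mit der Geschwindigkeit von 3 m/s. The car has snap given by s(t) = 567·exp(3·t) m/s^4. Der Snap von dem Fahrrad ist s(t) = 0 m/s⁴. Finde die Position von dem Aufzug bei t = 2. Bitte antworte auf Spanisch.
Partiendo de la aceleración a(t) = -2, tomamos 2 integrales. Tomando ∫a(t)dt y aplicando v(0) = 3, encontramos v(t) = 3 - 2·t. Integrando la velocidad y usando la condición inicial x(0) = 1, obtenemos x(t) = -t^2 + 3·t + 1. De la ecuación de la posición x(t) = -t^2 + 3·t + 1, sustituimos t = 2 para obtener x = 3.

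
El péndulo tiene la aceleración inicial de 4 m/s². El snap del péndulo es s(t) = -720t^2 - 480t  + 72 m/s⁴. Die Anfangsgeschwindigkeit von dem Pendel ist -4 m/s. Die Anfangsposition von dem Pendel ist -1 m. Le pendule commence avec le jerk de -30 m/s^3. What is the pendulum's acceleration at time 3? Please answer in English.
We must find the antiderivative of our snap equation s(t) = -720·t^2 - 480·t + 72 2 times. Finding the integral of s(t) and using j(0) = -30: j(t) = -240·t^3 - 240·t^2 + 72·t - 30. The antiderivative of jerk, with a(0) = 4, gives acceleration: a(t) = -60·t^4 - 80·t^3 + 36·t^2 - 30·t + 4. Using a(t) = -60·t^4 - 80·t^3 + 36·t^2 - 30·t + 4 and substituting t = 3, we find a = -6782.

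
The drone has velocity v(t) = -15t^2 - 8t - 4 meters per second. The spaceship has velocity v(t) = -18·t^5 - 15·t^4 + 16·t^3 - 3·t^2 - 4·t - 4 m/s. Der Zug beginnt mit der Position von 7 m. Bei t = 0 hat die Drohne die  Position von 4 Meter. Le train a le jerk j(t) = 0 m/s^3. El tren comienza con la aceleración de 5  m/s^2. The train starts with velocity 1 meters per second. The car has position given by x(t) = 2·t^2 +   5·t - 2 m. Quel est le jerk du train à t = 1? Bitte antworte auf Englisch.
Using j(t) = 0 and substituting t = 1, we find j = 0.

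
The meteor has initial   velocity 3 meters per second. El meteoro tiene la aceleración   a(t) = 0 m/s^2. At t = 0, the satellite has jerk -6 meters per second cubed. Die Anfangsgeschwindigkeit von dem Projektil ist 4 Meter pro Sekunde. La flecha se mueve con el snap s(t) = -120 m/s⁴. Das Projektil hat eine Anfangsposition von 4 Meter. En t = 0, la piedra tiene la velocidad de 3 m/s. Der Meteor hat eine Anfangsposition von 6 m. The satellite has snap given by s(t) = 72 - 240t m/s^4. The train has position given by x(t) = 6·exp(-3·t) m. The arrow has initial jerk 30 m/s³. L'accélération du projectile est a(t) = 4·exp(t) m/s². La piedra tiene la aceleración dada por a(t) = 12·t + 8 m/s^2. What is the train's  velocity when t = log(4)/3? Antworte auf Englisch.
To solve this, we need to take 1 derivative of our position equation x(t) = 6·exp(-3·t). Differentiating position, we get velocity: v(t) = -18·exp(-3·t). Using v(t) = -18·exp(-3·t) and substituting t = log(4)/3, we find v = -9/2.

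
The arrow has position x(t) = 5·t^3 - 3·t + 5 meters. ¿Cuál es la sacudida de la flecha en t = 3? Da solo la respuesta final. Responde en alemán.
j(3) = 30.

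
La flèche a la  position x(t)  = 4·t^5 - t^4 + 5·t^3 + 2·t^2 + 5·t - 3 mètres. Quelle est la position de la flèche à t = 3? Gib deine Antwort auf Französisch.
De l'équation de la position x(t) = 4·t^5 - t^4 + 5·t^3 + 2·t^2 + 5·t - 3, nous substituons t = 3 pour obtenir x = 1056.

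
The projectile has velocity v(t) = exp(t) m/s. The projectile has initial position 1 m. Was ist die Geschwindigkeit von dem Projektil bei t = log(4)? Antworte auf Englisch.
Using v(t) = exp(t) and substituting t = log(4), we find v = 4.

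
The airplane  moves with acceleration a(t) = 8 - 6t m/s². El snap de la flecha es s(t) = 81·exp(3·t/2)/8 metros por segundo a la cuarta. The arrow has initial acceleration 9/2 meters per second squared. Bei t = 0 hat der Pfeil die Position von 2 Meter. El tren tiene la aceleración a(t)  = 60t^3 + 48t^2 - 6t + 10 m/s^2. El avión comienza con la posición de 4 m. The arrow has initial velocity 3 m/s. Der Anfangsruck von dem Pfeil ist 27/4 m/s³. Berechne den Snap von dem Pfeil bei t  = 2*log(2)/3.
Mit s(t) = 81·exp(3·t/2)/8 und Einsetzen von t = 2*log(2)/3, finden wir s = 81/4.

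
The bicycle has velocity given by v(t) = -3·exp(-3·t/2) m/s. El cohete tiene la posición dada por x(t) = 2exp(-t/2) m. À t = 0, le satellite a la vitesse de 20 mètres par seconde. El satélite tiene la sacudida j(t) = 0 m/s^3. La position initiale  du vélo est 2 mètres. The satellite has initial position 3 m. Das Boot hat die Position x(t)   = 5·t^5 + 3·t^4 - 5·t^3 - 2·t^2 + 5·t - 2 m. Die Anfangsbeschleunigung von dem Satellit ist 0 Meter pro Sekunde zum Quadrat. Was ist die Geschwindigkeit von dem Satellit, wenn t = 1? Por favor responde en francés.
Nous devons intégrer notre équation du jerk j(t) = 0 2 fois. L'intégrale du jerk est l'accélération. En utilisant a(0) = 0, nous obtenons a(t) = 0. En prenant ∫a(t)dt et en appliquant v(0) = 20, nous trouvons v(t) = 20. Nous avons la vitesse v(t) = 20. En substituant t = 1: v(1) = 20.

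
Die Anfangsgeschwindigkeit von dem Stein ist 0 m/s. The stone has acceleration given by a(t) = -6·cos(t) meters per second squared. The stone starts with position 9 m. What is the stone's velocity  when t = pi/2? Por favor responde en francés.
Nous devons intégrer notre équation de l'accélération a(t) = -6·cos(t) 1 fois. L'intégrale de l'accélération est la vitesse. En utilisant v(0) = 0, nous obtenons v(t) = -6·sin(t). De l'équation de la vitesse v(t) = -6·sin(t), nous substituons t = pi/2 pour obtenir v = -6.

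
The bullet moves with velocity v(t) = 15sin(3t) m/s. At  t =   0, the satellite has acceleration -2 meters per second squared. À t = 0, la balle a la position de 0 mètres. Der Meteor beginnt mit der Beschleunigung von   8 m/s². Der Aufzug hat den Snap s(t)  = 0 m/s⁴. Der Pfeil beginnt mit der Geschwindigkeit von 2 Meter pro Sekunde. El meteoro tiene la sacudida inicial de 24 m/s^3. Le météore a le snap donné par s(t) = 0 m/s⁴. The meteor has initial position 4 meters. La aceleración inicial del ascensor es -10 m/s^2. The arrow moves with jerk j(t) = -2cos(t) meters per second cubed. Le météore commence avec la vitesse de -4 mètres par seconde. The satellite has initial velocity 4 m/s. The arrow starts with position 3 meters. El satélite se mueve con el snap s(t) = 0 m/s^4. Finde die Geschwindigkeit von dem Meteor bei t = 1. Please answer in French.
En partant du snap s(t) = 0, nous prenons 3 intégrales. L'intégrale du snap, avec j(0) = 24, donne le jerk: j(t) = 24. L'intégrale du jerk, avec a(0) = 8, donne l'accélération: a(t) = 24·t + 8. L'intégrale de l'accélération est la vitesse. En utilisant v(0) = -4, nous obtenons v(t) = 12·t^2 + 8·t - 4. De l'équation de la vitesse v(t) = 12·t^2 + 8·t - 4, nous substituons t = 1 pour obtenir v = 16.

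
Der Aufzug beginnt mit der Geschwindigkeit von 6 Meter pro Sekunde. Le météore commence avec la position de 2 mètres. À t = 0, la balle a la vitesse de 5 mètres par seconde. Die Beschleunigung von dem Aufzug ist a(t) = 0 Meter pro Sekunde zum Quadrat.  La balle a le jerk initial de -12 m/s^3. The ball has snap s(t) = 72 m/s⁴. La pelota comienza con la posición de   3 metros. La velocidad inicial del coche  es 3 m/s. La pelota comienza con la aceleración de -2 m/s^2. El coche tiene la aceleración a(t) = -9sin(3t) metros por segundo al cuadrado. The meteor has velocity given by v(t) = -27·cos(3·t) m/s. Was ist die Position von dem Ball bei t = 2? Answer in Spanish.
Debemos encontrar la antiderivada de nuestra ecuación del snap s(t) = 72 4 veces. La antiderivada del snap es la sacudida. Usando j(0) = -12, obtenemos j(t) = 72·t - 12. La integral de la sacudida, con a(0) = -2, da la aceleración: a(t) = 36·t^2 - 12·t - 2. Tomando ∫a(t)dt y aplicando v(0) = 5, encontramos v(t) = 12·t^3 - 6·t^2 - 2·t + 5. La integral de la velocidad es la posición. Usando x(0) = 3, obtenemos x(t) = 3·t^4 - 2·t^3 - t^2 + 5·t + 3. Usando x(t) = 3·t^4 - 2·t^3 - t^2 + 5·t + 3 y sustituyendo t = 2, encontramos x = 41.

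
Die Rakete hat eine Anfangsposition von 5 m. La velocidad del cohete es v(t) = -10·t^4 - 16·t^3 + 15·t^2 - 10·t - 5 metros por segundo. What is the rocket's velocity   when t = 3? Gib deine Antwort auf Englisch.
Using v(t) = -10·t^4 - 16·t^3 + 15·t^2 - 10·t - 5 and substituting t = 3, we find v = -1142.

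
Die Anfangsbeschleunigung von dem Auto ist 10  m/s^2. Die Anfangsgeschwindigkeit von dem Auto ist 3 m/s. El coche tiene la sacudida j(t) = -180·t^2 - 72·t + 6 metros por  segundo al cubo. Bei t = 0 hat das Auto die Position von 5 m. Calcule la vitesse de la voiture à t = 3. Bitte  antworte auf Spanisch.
Para resolver esto, necesitamos tomar 2 antiderivadas de nuestra ecuación de la sacudida j(t) = -180·t^2 - 72·t + 6. La integral de la sacudida, con a(0) = 10, da la aceleración: a(t) = -60·t^3 - 36·t^2 + 6·t + 10. Integrando la aceleración y usando la condición inicial v(0) = 3, obtenemos v(t) = -15·t^4 - 12·t^3 + 3·t^2 + 10·t + 3. Usando v(t) = -15·t^4 - 12·t^3 + 3·t^2 + 10·t + 3 y sustituyendo t = 3, encontramos v = -1479.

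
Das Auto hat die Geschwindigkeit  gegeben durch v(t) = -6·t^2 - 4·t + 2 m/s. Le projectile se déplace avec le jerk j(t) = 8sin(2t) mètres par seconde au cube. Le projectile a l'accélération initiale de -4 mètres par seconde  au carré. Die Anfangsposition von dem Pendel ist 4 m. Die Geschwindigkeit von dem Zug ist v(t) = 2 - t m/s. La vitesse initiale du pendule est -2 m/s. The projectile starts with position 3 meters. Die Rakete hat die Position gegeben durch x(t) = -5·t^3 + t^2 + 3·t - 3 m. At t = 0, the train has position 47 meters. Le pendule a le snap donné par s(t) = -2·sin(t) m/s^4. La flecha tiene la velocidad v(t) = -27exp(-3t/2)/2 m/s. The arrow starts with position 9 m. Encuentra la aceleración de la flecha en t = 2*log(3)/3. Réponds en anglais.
To solve this, we need to take 1 derivative of our velocity equation v(t) = -27·exp(-3·t/2)/2. The derivative of velocity gives acceleration: a(t) = 81·exp(-3·t/2)/4. We have acceleration a(t) = 81·exp(-3·t/2)/4. Substituting t = 2*log(3)/3: a(2*log(3)/3) = 27/4.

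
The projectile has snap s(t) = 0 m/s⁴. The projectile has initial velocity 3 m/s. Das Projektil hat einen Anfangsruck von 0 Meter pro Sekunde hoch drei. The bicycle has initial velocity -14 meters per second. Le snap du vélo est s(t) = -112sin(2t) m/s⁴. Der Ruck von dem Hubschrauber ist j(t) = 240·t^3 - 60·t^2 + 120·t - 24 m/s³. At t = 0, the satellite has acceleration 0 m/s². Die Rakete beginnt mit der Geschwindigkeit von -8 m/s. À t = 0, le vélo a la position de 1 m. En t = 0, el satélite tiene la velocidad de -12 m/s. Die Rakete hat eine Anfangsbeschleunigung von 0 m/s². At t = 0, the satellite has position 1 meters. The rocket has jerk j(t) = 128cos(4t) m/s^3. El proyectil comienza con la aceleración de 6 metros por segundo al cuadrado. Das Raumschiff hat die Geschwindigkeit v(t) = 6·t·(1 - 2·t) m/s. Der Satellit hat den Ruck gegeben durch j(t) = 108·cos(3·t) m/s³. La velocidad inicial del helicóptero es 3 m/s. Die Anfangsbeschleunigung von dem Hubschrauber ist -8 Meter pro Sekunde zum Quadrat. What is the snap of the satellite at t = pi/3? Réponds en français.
Nous devons dériver notre équation du jerk j(t) = 108·cos(3·t) 1 fois. La dérivée du jerk donne le snap: s(t) = -324·sin(3·t). De l'équation du snap s(t) = -324·sin(3·t), nous substituons t = pi/3 pour obtenir s = 0.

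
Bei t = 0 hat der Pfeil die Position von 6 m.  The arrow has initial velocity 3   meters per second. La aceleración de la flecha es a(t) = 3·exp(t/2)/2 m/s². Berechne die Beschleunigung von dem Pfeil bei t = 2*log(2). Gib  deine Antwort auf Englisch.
Using a(t) = 3·exp(t/2)/2 and substituting t = 2*log(2), we find a = 3.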